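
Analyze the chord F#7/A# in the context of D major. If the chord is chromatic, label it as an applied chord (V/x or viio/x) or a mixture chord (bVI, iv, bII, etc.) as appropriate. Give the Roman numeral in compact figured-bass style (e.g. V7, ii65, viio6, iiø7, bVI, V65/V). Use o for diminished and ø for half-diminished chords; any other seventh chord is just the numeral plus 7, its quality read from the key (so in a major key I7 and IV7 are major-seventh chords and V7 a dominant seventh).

V65/vi

Stacked in thirds the chord is F#-A#-C#-E: a dominant seventh chord on F#.
F# is not a diatonic chord root with this quality in D major, but it lies a perfect fifth above B (vi), so the chord functions as an applied dominant of vi.
With A# in the bass the chord is in first inversion, so the figured bass is 65.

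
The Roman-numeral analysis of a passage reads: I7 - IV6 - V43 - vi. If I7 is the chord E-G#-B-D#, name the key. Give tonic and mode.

E major

I7 is given as E-G#-B-D# — a major seventh chord with root E.
If E is scale degree 1 and the mode makes that degree carry a major seventh chord, the tonic is E and the mode is major.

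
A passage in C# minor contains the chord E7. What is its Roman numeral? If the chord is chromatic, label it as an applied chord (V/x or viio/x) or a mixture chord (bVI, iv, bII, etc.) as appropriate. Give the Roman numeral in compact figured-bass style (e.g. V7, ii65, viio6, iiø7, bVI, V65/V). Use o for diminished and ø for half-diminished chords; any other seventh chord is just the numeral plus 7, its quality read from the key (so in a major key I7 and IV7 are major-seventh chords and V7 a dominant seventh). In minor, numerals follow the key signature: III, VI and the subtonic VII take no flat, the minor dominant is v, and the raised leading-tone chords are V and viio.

V7/VI

The pitches E-G#-B-D form a dominant seventh chord rooted on E.
E is not a diatonic chord root with this quality in C# minor, but it lies a perfect fifth above A (VI), so the chord functions as an applied dominant of VI.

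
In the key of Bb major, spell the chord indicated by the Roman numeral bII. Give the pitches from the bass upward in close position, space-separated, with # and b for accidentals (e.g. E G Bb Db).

Cb Eb Gb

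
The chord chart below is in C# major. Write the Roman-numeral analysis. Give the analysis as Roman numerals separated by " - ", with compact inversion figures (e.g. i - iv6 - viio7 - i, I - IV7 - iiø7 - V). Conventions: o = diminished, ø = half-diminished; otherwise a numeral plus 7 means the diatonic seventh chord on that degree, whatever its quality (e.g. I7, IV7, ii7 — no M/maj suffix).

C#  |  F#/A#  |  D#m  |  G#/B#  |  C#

C#: root C# is the tonic; major triad there is I.
F#/A#: root F# is the subdominant; major triad there is IV6.
D#m: minor triad on D# = scale degree 2 → ii.
G#/B# has root G#, degree 5 in C# major, so V6.
C# has root C#, degree 1 in C# major, so I.

I - IV6 - ii - V6 - I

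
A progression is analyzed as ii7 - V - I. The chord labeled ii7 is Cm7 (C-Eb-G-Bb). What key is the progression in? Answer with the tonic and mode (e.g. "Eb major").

Bb major

The chord Cm7 is a minor seventh chord rooted on C; its label is ii7.
Counting down one scale step from C places the tonic on Bb; a minor seventh chord on degree 2 is diatonic only in major.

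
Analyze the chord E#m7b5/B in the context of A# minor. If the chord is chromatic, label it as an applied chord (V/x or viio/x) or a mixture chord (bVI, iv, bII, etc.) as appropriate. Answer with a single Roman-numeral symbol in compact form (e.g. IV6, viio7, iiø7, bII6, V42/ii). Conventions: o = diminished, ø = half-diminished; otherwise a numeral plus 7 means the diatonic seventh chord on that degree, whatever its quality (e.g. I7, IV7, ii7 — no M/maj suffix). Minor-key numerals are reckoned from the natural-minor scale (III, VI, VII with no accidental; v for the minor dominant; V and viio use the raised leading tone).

Stacked in thirds the chord is E#-G#-B-D#: a half-diminished seventh chord on E#.
E# sits a half step below F# (VI in A# minor); a diminished chord there is the applied leading-tone chord of VI.
With B in the bass the chord is in second inversion, so the figured bass is 43.

viiø43/VI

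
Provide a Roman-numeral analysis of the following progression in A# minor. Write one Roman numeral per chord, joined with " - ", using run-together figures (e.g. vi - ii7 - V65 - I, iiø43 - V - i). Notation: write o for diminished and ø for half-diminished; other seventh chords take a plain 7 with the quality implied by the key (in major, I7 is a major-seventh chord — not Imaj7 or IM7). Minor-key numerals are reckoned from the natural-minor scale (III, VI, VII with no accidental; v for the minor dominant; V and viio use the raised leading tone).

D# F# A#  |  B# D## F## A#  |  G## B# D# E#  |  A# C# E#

D#-F#-A#: root D# is the subdominant; minor triad there is iv.
B#-D##-F##-A#: a dominant seventh chord on B#, the applied dominant of V → V7/V.
G##-B#-D#-E#: dominant seventh chord on E# = scale degree 5 → V65.
A#-C#-E#: root A# is the tonic; minor triad there is i.

iv - V7/V - V65 - i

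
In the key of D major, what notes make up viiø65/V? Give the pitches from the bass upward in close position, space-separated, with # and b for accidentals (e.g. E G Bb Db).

B D F# G#

viiø65/V is a secondary leading-tone chord. The target V is A in D major; the applied chord is rooted a semitone below, on G#.
Building a half-diminished seventh chord on G# gives G#-B-D-F#.
The figured bass 65 indicates first inversion, placing the third (B) in the bass: B-D-F#-G#.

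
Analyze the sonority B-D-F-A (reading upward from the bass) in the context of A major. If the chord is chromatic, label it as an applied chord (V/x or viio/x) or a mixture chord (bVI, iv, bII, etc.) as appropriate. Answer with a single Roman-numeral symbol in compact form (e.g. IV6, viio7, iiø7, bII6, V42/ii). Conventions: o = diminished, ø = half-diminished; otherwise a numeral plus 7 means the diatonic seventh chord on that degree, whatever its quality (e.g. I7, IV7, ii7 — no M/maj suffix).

Stacked in thirds the chord is B-D-F-A: a half-diminished seventh chord on B.
B is the second degree of A major. This is the half-diminished supertonic seventh, borrowed from the parallel minor.

iiø7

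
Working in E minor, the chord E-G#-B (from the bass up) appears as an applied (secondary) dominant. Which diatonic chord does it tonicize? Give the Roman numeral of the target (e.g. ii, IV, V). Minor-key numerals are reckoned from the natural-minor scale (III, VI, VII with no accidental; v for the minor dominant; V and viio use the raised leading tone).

iv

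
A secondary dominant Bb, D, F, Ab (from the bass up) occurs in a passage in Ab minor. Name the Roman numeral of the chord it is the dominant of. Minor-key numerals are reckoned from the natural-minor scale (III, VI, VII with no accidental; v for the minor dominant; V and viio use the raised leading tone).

The chord is a dominant seventh chord on Bb.
A dominant resolves down a perfect fifth: Bb → Eb. In Ab minor, Eb is scale degree 5, i.e. V.

V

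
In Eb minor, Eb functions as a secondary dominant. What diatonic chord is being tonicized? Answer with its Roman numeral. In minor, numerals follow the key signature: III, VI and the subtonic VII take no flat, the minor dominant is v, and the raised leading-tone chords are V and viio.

iv

The chord is a major triad on Eb.
A dominant resolves down a perfect fifth: Eb → Ab. In Eb minor, Ab is scale degree 4, i.e. iv.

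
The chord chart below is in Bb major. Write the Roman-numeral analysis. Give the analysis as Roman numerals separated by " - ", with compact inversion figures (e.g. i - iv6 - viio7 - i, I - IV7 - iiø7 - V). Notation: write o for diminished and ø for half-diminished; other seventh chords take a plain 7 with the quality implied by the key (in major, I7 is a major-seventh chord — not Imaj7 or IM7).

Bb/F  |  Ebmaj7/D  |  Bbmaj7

I64 - IV42 - I7

Bb/F: major triad on Bb = scale degree 1 → I64.
Ebmaj7/D: major seventh chord on Eb = scale degree 4 → IV42.
Bbmaj7: major seventh chord on Bb = scale degree 1 → I7.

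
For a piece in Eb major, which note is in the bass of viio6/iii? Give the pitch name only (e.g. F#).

A

The applied chord viio6/iii is rooted on F#: F#-A-C.
The figure 6 means first inversion — the third is in the bass.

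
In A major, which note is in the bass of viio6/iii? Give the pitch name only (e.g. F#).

D#

The applied chord viio6/iii is rooted on B#: B#-D#-F#.
The figure 6 means first inversion — the third is in the bass.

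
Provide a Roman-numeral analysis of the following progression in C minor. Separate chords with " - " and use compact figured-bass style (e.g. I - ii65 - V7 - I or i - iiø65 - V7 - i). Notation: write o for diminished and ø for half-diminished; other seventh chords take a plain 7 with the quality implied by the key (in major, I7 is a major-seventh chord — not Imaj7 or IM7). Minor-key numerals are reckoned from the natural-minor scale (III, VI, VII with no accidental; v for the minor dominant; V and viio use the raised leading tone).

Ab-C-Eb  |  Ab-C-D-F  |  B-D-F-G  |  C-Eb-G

VI - iiø43 - V65 - i

Ab-C-Eb: major triad on Ab = scale degree 6 → VI.
Ab-C-D-F: root D is the supertonic; half-diminished seventh chord there is iiø43.
B-D-F-G: root G is the dominant; dominant seventh chord there is V65.
C-Eb-G: minor triad on C = scale degree 1 → i.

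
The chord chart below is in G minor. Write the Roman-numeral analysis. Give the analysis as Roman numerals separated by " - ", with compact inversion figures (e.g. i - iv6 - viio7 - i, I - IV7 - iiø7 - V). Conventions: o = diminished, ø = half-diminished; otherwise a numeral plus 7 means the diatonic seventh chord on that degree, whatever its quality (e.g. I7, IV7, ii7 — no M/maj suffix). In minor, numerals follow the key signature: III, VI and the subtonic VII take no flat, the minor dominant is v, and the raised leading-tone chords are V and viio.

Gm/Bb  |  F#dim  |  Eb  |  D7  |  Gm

i6 - viio - VI - V7 - i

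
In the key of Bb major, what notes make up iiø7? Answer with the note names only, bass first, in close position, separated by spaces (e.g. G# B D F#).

C Eb Gb Bb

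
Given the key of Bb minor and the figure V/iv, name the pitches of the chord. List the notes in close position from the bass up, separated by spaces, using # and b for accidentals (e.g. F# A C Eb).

The slash means an applied dominant: we want the dominant of iv. In Bb minor, iv is Eb minor, and its dominant is built on Bb.
Building a major triad on Bb gives Bb-D-F.

Bb D F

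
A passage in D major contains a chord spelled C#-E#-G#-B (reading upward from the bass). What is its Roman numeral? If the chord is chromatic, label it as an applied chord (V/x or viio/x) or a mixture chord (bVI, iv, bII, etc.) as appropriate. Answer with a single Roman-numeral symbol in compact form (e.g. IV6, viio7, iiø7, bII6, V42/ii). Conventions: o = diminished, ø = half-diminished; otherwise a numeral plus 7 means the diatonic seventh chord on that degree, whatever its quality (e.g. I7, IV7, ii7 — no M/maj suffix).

V7/iii

Stacked in thirds the chord is C#-E#-G#-B: a dominant seventh chord on C#.
C# is not a diatonic chord root with this quality in D major, but it lies a perfect fifth above F# (iii), so the chord functions as an applied dominant of iii.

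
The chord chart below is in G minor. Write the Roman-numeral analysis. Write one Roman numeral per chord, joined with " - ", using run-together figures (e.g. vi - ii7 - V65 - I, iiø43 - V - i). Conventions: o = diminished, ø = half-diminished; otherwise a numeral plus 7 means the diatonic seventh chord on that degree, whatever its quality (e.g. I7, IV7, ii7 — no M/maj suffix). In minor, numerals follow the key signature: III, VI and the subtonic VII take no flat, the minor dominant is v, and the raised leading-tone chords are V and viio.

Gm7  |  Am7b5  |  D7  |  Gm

i7 - iiø7 - V7 - i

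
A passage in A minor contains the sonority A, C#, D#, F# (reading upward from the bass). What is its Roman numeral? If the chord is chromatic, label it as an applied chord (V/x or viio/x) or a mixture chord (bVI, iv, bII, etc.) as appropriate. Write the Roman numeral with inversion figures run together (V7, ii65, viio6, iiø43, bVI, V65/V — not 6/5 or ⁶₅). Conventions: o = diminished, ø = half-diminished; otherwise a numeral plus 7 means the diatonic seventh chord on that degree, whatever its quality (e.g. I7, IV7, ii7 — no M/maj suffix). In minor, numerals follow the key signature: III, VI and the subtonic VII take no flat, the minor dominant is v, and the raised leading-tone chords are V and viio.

The pitches D#-F#-A-C# form a half-diminished seventh chord rooted on D#.
D# sits a half step below E (V in A minor); a diminished chord there is the applied leading-tone chord of V.
With A in the bass the chord is in second inversion, so the figured bass is 43.

viiø43/V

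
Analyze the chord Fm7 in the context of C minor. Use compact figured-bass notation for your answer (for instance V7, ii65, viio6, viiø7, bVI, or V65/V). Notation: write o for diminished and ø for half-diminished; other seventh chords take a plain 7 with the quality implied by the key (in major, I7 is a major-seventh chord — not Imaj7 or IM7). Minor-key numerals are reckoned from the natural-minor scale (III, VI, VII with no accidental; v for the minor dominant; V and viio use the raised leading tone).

The pitches F-Ab-C-Eb form a minor seventh chord rooted on F.
F is scale degree 4 in C minor, and a minor seventh chord on that degree is written iv7.

iv7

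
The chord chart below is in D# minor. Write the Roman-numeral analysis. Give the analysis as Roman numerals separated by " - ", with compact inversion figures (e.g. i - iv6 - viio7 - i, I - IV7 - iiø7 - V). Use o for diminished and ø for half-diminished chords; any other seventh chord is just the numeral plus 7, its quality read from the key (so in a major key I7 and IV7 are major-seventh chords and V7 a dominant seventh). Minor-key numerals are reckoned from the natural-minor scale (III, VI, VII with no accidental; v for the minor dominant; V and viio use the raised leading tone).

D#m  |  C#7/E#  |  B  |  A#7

i - VII65 - VI - V7

D#m: minor triad on D# = scale degree 1 → i.
C#7/E#: dominant seventh chord on C# = scale degree 7 → VII65.
B has root B, degree 6 in D# minor, so VI.
A#7: root A# is the dominant; dominant seventh chord there is V7.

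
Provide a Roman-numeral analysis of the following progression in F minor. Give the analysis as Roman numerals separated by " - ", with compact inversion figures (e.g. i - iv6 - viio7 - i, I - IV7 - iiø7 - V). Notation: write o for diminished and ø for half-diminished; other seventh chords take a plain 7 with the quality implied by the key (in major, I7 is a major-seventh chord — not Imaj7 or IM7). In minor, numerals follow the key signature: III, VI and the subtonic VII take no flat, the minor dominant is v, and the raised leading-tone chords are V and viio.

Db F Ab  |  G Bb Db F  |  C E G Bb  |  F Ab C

VI - iiø7 - V7 - i

Db-F-Ab has root Db, degree 6 in F minor, so VI.
G-Bb-Db-F has root G, degree 2 in F minor, so iiø7.
C-E-G-Bb: root C is the dominant; dominant seventh chord there is V7.
F-Ab-C has root F, degree 1 in F minor, so i.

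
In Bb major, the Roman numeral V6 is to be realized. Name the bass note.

V in Bb major has root F; the chord is F-A-C.
The figure 6 means first inversion — the third is in the bass.

A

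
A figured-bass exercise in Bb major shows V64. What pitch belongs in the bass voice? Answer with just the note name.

C

V in Bb major has root F; the chord is F-A-C.
The figure 64 means second inversion — the fifth is in the bass.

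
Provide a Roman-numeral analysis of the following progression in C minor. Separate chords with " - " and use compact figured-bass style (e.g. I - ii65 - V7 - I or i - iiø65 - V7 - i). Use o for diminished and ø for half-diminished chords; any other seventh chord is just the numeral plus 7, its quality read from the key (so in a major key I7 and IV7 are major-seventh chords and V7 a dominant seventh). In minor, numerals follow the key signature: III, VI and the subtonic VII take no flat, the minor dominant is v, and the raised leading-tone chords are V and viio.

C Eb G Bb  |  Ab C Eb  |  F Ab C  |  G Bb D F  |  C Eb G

C-Eb-G-Bb has root C, degree 1 in C minor, so i7.
Ab-C-Eb: major triad on Ab = scale degree 6 → VI.
F-Ab-C has root F, degree 4 in C minor, so iv.
G-Bb-D-F has root G, degree 5 in C minor, so v7.
C-Eb-G: root C is the tonic; minor triad there is i.

i7 - VI - iv - v7 - i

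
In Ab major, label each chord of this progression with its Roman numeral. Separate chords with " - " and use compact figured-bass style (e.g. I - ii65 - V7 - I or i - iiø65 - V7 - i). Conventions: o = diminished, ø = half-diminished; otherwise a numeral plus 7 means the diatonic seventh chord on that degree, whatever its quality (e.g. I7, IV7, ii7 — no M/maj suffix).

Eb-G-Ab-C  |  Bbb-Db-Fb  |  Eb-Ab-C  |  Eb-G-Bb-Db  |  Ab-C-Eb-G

I43 - bII - I64 - V7 - I7

Eb-G-Ab-C: major seventh chord on Ab = scale degree 1 → I43.
Bbb-Db-Fb is non-diatonic — a major triad on the lowered supertonic (Bbb): the Neapolitan chord, bII.
Eb-Ab-C: major triad on Ab = scale degree 1 → I64.
Eb-G-Bb-Db has root Eb, degree 5 in Ab major, so V7.
Ab-C-Eb-G has root Ab, degree 1 in Ab major, so I7.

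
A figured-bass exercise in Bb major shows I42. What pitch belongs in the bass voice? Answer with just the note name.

A

I in Bb major has root Bb; the chord is Bb-D-F-A.
The figure 42 means third inversion — the seventh is in the bass.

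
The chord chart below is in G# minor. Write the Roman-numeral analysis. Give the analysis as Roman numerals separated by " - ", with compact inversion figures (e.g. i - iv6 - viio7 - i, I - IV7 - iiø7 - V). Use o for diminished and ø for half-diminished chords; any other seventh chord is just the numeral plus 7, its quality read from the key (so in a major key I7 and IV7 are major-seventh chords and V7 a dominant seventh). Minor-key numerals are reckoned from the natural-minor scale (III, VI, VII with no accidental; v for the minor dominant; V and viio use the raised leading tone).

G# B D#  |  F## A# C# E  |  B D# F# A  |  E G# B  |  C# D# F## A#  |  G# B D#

G#-B-D#: root G# is the tonic; minor triad there is i.
F##-A#-C#-E: fully diminished seventh chord on F## = scale degree 7 → viio7.
B-D#-F#-A: chromatic; B is V of VI, so V7/VI.
E-G#-B has root E, degree 6 in G# minor, so VI.
C#-D#-F##-A#: dominant seventh chord on D# = scale degree 5 → V42.
G#-B-D# has root G#, degree 1 in G# minor, so i.

i - viio7 - V7/VI - VI - V42 - i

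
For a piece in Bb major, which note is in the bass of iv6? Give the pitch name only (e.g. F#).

Gb

iv in Bb major has root Eb; the chord is Eb-Gb-Bb.
The figure 6 means first inversion — the third is in the bass.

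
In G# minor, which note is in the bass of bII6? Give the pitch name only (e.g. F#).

C#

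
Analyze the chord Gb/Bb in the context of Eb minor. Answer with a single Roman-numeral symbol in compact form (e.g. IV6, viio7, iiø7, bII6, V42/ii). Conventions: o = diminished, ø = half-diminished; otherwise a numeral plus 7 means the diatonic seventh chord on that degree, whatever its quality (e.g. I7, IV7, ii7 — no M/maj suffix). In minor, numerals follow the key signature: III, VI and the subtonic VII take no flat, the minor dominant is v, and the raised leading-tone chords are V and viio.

Stacked in thirds the chord is Gb-Bb-Db: a major triad on Gb.
In Eb minor, Gb is the mediant; the diatonic major triad there is III.
With Bb in the bass the chord is in first inversion, so the figured bass is 6.

III6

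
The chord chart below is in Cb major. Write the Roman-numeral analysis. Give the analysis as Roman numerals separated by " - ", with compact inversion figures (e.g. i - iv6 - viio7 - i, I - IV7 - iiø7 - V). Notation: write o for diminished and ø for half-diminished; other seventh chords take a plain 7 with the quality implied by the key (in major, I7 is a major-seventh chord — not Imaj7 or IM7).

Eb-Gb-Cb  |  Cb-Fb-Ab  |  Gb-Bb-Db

I6 - IV64 - V

Eb-Gb-Cb: root Cb is the tonic; major triad there is I6.
Cb-Fb-Ab: root Fb is the subdominant; major triad there is IV64.
Gb-Bb-Db has root Gb, degree 5 in Cb major, so V.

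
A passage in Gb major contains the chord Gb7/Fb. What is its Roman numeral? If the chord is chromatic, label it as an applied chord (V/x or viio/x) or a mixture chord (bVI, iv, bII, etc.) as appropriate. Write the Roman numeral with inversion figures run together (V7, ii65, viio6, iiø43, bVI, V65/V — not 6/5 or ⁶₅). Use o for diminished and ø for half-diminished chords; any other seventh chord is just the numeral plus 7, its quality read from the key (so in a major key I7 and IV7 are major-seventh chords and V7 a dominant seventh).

Stacked in thirds the chord is Gb-Bb-Db-Fb: a dominant seventh chord on Gb.
Gb is not a diatonic chord root with this quality in Gb major, but it lies a perfect fifth above Cb (IV), so the chord functions as an applied dominant of IV.
With Fb in the bass the chord is in third inversion, so the figured bass is 42.

V42/IV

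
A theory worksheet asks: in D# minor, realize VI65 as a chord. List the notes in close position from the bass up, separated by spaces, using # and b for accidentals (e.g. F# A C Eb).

D# F# A# B

In D# minor, the sixth degree is B, and the diatonic chord built there is a major seventh chord.
Stacking thirds from B gives B-D#-F#-A#.
The figured bass 65 indicates first inversion, placing the third (D#) in the bass: D#-F#-A#-B.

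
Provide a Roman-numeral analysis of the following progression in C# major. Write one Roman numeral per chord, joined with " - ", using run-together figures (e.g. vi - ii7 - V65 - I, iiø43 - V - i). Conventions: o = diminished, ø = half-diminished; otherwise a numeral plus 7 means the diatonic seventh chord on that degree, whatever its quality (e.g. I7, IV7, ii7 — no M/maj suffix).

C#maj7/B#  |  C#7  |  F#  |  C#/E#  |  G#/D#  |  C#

C#maj7/B#: root C# is the tonic; major seventh chord there is I42.
C#7: chromatic; C# is V of IV, so V7/IV.
F# has root F#, degree 4 in C# major, so IV.
C#/E#: root C# is the tonic; major triad there is I6.
G#/D#: root G# is the dominant; major triad there is V64.
C# has root C#, degree 1 in C# major, so I.

I42 - V7/IV - IV - I6 - V64 - I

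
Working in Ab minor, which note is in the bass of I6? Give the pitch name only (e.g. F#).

C

I in Ab minor has root Ab; the chord is Ab-C-Eb.
The figure 6 means first inversion — the third is in the bass.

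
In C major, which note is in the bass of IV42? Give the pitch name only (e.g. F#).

E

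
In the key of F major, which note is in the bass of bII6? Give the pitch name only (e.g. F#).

Bb

bII in F major has root Gb; the chord is Gb-Bb-Db.
The figure 6 means first inversion — the third is in the bass.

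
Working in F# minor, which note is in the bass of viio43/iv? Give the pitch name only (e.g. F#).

The applied chord viio43/iv is rooted on A#: A#-C#-E-G.
The figure 43 means second inversion — the fifth is in the bass.

E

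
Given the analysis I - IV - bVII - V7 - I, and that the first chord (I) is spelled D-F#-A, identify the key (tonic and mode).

D major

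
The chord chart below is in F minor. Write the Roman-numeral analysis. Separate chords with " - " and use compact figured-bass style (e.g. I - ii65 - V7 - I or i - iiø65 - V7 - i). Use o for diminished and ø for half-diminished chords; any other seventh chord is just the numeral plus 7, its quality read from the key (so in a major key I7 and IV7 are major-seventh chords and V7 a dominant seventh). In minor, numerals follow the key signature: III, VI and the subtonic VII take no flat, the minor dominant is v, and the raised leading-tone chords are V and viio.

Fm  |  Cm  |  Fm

Fm: root F is the tonic; minor triad there is i.
Cm: minor triad on C = scale degree 5 → v.
Fm: root F is the tonic; minor triad there is i.

i - v - i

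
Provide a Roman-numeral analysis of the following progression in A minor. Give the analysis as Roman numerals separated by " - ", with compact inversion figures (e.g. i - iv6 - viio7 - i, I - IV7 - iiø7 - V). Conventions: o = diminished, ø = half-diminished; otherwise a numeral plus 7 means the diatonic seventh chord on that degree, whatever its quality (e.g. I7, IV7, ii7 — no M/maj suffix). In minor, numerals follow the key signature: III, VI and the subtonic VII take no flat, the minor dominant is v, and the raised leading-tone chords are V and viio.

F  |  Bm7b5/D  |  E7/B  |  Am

F has root F, degree 6 in A minor, so VI.
Bm7b5/D has root B, degree 2 in A minor, so iiø65.
E7/B: dominant seventh chord on E = scale degree 5 → V43.
Am: minor triad on A = scale degree 1 → i.

VI - iiø65 - V43 - i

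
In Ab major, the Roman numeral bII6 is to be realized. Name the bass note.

Db

bII in Ab major has root Bbb; the chord is Bbb-Db-Fb.
The figure 6 means first inversion — the third is in the bass.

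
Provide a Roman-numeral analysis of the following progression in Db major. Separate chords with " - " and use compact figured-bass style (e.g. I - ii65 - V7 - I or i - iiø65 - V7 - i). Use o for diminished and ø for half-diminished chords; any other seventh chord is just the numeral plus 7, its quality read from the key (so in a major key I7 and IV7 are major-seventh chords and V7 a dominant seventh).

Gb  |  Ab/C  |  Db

IV - V6 - I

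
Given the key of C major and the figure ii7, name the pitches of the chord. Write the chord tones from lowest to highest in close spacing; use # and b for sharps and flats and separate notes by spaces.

The numeral's case and figure indicate a minor seventh chord. In C major its root, scale degree 2, is D.
Stacking thirds from D gives D-F-A-C.

D F A C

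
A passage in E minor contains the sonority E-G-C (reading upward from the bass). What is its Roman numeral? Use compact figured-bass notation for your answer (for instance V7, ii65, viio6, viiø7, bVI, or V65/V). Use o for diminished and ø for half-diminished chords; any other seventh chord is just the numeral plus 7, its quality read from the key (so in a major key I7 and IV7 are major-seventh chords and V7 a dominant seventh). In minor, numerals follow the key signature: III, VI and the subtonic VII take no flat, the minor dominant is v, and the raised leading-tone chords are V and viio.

VI6

The pitches C-E-G form a major triad rooted on C.
In E minor, C is the submediant; the diatonic major triad there is VI.
With E in the bass the chord is in first inversion, so the figured bass is 6.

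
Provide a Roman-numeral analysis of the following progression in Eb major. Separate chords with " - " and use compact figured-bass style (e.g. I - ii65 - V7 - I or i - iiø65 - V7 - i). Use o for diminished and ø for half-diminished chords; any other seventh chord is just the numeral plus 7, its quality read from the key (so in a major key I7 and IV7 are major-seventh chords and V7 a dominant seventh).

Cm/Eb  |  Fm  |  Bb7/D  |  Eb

vi6 - ii - V65 - I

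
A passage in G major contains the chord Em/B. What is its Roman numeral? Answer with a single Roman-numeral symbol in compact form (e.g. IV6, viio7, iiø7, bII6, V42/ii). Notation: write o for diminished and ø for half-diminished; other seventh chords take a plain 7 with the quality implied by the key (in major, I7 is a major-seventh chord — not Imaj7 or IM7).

Stacked in thirds the chord is E-G-B: a minor triad on E.
In G major, E is the submediant; the diatonic minor triad there is vi.
With B in the bass the chord is in second inversion, so the figured bass is 64.

vi64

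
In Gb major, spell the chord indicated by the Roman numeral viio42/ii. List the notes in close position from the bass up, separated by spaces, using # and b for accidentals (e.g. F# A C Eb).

The slash marks an applied leading-tone chord: viio of ii. In Gb major, ii is Ab, so the leading tone to it is G, a half step below.
Building a fully diminished seventh chord on G gives G-Bb-Db-Fb.
With the 42 figure the chord is in third inversion; from the bass Fb upward in close position it reads Fb-G-Bb-Db.

Fb G Bb Db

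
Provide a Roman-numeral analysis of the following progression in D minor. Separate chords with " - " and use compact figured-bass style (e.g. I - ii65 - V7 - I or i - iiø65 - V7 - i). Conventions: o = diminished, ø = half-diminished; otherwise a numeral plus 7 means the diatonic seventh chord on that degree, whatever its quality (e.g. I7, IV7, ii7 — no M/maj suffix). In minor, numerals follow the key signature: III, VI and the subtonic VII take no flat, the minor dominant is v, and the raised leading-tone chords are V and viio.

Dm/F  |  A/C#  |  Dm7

i6 - V6 - i7

Dm/F has root D, degree 1 in D minor, so i6.
A/C#: root A is the dominant; major triad there is V6.
Dm7: minor seventh chord on D = scale degree 1 → i7.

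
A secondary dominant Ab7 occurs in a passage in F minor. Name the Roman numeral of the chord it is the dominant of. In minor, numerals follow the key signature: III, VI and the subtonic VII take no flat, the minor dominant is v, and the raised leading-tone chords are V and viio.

VI

The chord is a dominant seventh chord on Ab.
A dominant resolves down a perfect fifth: Ab → Db. In F minor, Db is scale degree 6, i.e. VI.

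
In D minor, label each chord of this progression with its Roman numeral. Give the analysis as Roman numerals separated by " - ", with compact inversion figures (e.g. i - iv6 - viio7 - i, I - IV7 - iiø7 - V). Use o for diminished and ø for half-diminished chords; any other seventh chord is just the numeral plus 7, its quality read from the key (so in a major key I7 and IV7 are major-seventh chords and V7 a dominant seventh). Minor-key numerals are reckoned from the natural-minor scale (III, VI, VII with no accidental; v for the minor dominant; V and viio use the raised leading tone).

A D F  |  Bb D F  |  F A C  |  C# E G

A-D-F: root D is the tonic; minor triad there is i64.
Bb-D-F: root Bb is the submediant; major triad there is VI.
F-A-C: major triad on F = scale degree 3 → III.
C#-E-G has root C#, degree 7 in D minor, so viio.

i64 - VI - III - viio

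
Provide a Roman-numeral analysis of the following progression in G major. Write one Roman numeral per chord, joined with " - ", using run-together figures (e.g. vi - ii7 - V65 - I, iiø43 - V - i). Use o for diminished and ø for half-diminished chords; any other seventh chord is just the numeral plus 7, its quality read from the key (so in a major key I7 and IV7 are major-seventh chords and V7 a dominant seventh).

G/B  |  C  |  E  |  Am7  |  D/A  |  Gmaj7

G/B: major triad on G = scale degree 1 → I6.
C: root C is the subdominant; major triad there is IV.
E: a major triad on E, the applied dominant of ii → V/ii.
Am7: minor seventh chord on A = scale degree 2 → ii7.
D/A: root D is the dominant; major triad there is V64.
Gmaj7 has root G, degree 1 in G major, so I7.

I6 - IV - V/ii - ii7 - V64 - I7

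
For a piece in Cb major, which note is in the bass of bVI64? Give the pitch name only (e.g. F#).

Ebb

bVI in Cb major has root Abb; the chord is Abb-Cb-Ebb.
The figure 64 means second inversion — the fifth is in the bass.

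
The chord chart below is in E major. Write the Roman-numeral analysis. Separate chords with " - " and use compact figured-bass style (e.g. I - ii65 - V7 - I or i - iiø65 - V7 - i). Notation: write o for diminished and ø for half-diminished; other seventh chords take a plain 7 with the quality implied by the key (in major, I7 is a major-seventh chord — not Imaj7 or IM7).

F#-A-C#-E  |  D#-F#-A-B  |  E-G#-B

ii7 - V65 - I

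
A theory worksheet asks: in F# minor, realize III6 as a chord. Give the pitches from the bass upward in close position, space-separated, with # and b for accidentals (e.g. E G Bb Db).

C# E A

The numeral's case and figure indicate a major triad. In F# minor its root, the mediant, is A.
That chord is spelled A-C#-E.
The figured bass 6 indicates first inversion, placing the third (C#) in the bass: C#-E-A.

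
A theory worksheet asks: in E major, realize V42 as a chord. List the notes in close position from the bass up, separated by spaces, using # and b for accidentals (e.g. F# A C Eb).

A B D# F#

The numeral's case and figure indicate a dominant seventh chord. In E major its root, scale degree 5, is B.
That chord is spelled B-D#-F#-A.
The figured bass 42 indicates third inversion, placing the seventh (A) in the bass: A-B-D#-F#.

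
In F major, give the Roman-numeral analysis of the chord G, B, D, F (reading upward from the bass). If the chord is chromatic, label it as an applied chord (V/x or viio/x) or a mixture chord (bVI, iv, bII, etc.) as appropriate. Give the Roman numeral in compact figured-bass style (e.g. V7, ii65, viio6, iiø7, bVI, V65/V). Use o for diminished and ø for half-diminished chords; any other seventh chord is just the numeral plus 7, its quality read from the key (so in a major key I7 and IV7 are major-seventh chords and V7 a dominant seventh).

Stacked in thirds the chord is G-B-D-F: a dominant seventh chord on G.
G is not a diatonic chord root with this quality in F major, but it lies a perfect fifth above C (V), so the chord functions as an applied dominant of V.

V7/V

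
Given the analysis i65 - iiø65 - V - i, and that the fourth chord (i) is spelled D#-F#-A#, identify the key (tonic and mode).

D# minor

The chord D#m is a minor triad rooted on D#; its label is i.
If D# is scale degree 1 and the mode makes that degree carry a minor triad, the tonic is D# and the mode is minor.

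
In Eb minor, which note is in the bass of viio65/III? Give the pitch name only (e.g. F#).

Ab

The applied chord viio65/III is rooted on F: F-Ab-Cb-Ebb.
The figure 65 means first inversion — the third is in the bass.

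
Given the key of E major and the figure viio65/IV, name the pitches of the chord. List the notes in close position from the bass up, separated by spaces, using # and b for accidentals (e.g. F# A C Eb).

The slash marks an applied leading-tone chord: viio of IV. In E major, IV is A, so the leading tone to it is G#, a half step below.
Building a fully diminished seventh chord on G# gives G#-B-D-F.
The figured bass 65 indicates first inversion, placing the third (B) in the bass: B-D-F-G#.

B D F G#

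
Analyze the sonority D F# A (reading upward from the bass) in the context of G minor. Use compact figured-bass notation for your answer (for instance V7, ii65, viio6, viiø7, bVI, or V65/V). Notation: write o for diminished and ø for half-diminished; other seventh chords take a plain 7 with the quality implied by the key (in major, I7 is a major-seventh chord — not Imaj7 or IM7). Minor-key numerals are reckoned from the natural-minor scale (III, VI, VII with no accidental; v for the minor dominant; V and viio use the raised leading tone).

V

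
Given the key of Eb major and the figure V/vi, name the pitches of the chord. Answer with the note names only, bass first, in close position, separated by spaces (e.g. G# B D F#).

G B D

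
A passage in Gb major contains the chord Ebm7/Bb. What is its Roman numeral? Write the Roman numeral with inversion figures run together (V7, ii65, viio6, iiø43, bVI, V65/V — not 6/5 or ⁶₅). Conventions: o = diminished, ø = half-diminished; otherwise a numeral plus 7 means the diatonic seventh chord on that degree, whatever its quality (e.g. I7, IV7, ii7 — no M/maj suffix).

vi43

The pitches Eb-Gb-Bb-Db form a minor seventh chord rooted on Eb.
Eb is scale degree 6 in Gb major, and a minor seventh chord on that degree is written vi7.
With Bb in the bass the chord is in second inversion, so the figured bass is 43.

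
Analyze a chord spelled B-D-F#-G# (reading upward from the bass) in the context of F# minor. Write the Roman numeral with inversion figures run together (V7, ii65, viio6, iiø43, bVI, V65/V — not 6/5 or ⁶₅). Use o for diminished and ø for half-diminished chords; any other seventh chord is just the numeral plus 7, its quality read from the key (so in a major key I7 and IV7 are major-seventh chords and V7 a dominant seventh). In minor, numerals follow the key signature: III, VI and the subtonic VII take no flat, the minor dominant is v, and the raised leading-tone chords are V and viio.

The pitches G#-B-D-F# form a half-diminished seventh chord rooted on G#.
In F# minor, G# is the supertonic; the diatonic half-diminished seventh chord there is iiø7.
With B in the bass the chord is in first inversion, so the figured bass is 65.

iiø65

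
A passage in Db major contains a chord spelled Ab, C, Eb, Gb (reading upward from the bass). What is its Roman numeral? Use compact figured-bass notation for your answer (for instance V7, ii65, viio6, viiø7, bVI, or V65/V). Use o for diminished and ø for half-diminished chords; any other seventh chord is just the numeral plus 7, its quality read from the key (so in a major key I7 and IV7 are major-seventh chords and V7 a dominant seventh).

V7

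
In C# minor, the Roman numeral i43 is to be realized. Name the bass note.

G#

i in C# minor has root C#; the chord is C#-E-G#-B.
The figure 43 means second inversion — the fifth is in the bass.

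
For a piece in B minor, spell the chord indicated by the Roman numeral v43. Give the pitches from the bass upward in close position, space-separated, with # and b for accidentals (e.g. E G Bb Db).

C# E F# A

The numeral's case and figure indicate a minor seventh chord. In B minor its root, the fifth degree, is F#.
That chord is spelled F#-A-C#-E.
With the 43 figure the chord is in second inversion; from the bass C# upward in close position it reads C#-E-F#-A.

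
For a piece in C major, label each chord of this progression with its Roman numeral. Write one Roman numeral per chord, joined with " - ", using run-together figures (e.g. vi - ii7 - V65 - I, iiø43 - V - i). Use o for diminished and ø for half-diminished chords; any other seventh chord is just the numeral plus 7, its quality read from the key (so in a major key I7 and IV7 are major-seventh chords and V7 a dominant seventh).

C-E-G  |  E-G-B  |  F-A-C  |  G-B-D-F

I - iii - IV - V7

C-E-G: major triad on C = scale degree 1 → I.
E-G-B: minor triad on E = scale degree 3 → iii.
F-A-C: root F is the subdominant; major triad there is IV.
G-B-D-F has root G, degree 5 in C major, so V7.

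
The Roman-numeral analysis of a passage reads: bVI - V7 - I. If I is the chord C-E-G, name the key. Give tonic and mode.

C major

I is given as C-E-G — a major triad with root C.
If C is scale degree 1 and the mode makes that degree carry a major triad, the tonic is C and the mode is major.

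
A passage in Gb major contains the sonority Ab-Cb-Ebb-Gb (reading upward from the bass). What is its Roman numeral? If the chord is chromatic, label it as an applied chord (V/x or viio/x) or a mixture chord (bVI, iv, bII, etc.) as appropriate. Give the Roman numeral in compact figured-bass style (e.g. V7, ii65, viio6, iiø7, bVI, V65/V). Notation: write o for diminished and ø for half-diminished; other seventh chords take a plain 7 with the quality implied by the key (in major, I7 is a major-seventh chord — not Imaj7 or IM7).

The pitches Ab-Cb-Ebb-Gb form a half-diminished seventh chord rooted on Ab.
Ab is the second degree of Gb major. This is the half-diminished supertonic seventh, borrowed from the parallel minor.

iiø7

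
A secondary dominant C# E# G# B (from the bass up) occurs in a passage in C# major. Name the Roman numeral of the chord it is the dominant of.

IV

The chord is a dominant seventh chord on C#.
A dominant resolves down a perfect fifth: C# → F#. In C# major, F# is scale degree 4, i.e. IV.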